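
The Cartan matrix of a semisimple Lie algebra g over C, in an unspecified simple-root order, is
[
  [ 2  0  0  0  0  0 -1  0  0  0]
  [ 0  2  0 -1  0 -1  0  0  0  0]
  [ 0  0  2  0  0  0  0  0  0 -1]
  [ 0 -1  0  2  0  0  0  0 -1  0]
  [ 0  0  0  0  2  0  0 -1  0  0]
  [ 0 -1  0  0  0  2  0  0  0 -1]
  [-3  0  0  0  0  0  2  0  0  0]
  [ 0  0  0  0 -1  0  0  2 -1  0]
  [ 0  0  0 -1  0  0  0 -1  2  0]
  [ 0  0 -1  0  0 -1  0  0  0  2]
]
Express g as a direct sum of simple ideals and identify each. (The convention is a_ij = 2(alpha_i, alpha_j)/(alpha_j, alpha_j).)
A_8 (sl(9)) + G_2

The diagram associated to this matrix has two connected components: the simple roots {alpha_2, alpha_3, alpha_4, alpha_5, alpha_6, alpha_8, alpha_9, alpha_10} form a chain of 8 nodes with single edges (A_8), and {alpha_1, alpha_7} form two nodes joined by a triple edge (G_2). A semisimple Lie algebra decomposes uniquely as the direct sum of simple ideals, one per connected component of its Dynkin diagram, so g ≅ A_8 ⊕ G_2 (dimension 80 + 14 = 94).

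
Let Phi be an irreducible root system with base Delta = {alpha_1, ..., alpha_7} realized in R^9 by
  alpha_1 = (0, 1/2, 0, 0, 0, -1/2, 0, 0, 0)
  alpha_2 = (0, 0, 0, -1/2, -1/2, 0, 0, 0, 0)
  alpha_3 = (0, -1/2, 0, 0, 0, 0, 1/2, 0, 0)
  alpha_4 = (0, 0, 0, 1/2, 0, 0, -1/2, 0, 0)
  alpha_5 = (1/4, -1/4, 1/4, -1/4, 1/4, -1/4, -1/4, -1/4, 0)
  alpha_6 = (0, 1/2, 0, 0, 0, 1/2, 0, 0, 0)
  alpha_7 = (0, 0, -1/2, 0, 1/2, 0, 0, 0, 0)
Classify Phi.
Compute the Cartan integers a_ij = 2(alpha_i, alpha_j)/(alpha_j, alpha_j); the resulting 7x7 Cartan matrix is
[[2, 0, -1, 0, 0, 0, 0], [0, 2, 0, -1, 0, 0, -1], [-1, 0, 2, -1, 0, -1, 0], [0, -1, -1, 2, 0, 0, 0], [0, 0, 0, 0, 2, -1, 0], [0, 0, -1, 0, -1, 2, 0], [0, -1, 0, 0, 0, 0, 2]].
All simple roots have the same length, so the diagram is simply laced. The associated Dynkin diagram is a chain of 6 nodes with one extra node attached to the third node from one end (E_7), so the type is E_7.

type E_7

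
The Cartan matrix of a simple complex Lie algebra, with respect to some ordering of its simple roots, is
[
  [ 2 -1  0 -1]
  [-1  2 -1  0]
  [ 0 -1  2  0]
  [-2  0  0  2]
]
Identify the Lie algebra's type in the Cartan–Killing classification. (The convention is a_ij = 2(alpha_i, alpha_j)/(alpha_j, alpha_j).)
The matrix has rank 4 with 2's on the diagonal. Reading the off-diagonal entries as Dynkin edges (a single edge where a_ij = a_ji = -1; a double or triple edge where a_ij * a_ji = 2 or 3), the diagram is a chain of 4 nodes with a double edge at one end; the terminal node there is the unique long simple root (C_4). One simple-root ordering that puts it in standard form is (alpha_3, alpha_2, alpha_1, alpha_4). So the algebra is type C_4, i.e. sp(8).

type C_4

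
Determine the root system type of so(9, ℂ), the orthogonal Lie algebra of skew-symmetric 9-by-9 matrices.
This is so(9) with 9 odd, which has dimension 9(9-1)/2 = 36 and rank (9-1)/2 = 4. In the classification of classical Lie algebras, the orthogonal algebra so(2n+1) in an odd number of variables has type B_n; here n = 4, so the Dynkin diagram is a chain of 4 nodes with a double edge at one end; the terminal node there is the unique short simple root (B_4). Hence the type is B_4.

B_4 (so(9))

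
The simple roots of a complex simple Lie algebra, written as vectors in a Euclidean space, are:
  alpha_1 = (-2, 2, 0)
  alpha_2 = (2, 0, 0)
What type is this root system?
Compute the Cartan integers a_ij = 2(alpha_i, alpha_j)/(alpha_j, alpha_j); the resulting 2x2 Cartan matrix is
[[2, -2], [-1, 2]].
The roots have two lengths (squared-length ratio 2:1); the short ones are alpha_{2}. The associated Dynkin diagram is a chain of 2 nodes with a double edge at one end; the terminal node there is the unique short simple root (B_2), so the type is B_2 (the algebra so(5)).

B_2 (so(5))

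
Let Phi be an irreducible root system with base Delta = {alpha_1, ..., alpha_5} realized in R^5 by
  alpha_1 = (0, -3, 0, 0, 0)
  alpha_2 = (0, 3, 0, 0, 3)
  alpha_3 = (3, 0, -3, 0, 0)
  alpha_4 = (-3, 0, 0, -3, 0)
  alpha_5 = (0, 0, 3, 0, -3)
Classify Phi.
B5

Compute the Cartan integers a_ij = 2(alpha_i, alpha_j)/(alpha_j, alpha_j); the resulting 5x5 Cartan matrix is
[[2, -1, 0, 0, 0], [-2, 2, 0, 0, -1], [0, 0, 2, -1, -1], [0, 0, -1, 2, 0], [0, -1, -1, 0, 2]].
The roots have two lengths (squared-length ratio 2:1); the short ones are alpha_{1}. The associated Dynkin diagram is a chain of 5 nodes with a double edge at one end; the terminal node there is the unique short simple root (B_5), so the type is B_5 (the algebra so(11)).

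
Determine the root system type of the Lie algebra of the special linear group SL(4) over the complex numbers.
This is sl(4), which has dimension 4^2 - 1 = 15 and rank 4 - 1 = 3 (a Cartan subalgebra is the diagonal traceless matrices). In the classification of classical Lie algebras, the special linear algebra sl(n+1) has type A_n; here n = 3, so the Dynkin diagram is a chain of 3 nodes with single edges (A_3). Hence the type is A_3.

A_3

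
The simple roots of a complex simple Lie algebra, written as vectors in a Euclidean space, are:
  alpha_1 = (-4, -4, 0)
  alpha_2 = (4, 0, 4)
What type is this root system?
A2

Compute the Cartan integers a_ij = 2(alpha_i, alpha_j)/(alpha_j, alpha_j); the resulting 2x2 Cartan matrix is
[[2, -1], [-1, 2]].
All simple roots have the same length, so the diagram is simply laced. The associated Dynkin diagram is a chain of 2 nodes with single edges (A_2), so the type is A_2 (the algebra sl(3)).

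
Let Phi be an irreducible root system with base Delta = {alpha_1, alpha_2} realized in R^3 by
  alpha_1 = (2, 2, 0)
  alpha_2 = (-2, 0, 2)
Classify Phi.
A_2

Compute the Cartan integers a_ij = 2(alpha_i, alpha_j)/(alpha_j, alpha_j); the resulting 2x2 Cartan matrix is
[[2, -1], [-1, 2]].
All simple roots have the same length, so the diagram is simply laced. The associated Dynkin diagram is a chain of 2 nodes with single edges (A_2), so the type is A_2 (the algebra sl(3)).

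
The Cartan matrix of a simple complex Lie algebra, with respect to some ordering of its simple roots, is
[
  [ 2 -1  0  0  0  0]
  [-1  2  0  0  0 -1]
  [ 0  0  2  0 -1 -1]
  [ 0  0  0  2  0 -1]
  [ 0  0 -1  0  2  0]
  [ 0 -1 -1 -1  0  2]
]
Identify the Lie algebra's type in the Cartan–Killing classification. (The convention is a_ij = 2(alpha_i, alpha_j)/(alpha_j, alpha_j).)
E_6

The matrix has rank 6 with 2's on the diagonal. Reading the off-diagonal entries as Dynkin edges (a single edge where a_ij = a_ji = -1; a double or triple edge where a_ij * a_ji = 2 or 3), the diagram is a chain of 5 nodes with one extra node attached to the third node from one end (E_6). One simple-root ordering that puts it in standard form is (alpha_1, alpha_4, alpha_2, alpha_6, alpha_3, alpha_5). So the algebra is type E_6.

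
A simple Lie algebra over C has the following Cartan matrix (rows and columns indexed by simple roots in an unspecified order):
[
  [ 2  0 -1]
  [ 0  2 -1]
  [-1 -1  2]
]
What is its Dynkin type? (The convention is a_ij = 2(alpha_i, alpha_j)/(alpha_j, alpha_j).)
The matrix has rank 3 with 2's on the diagonal. Reading the off-diagonal entries as Dynkin edges (a single edge where a_ij = a_ji = -1; a double or triple edge where a_ij * a_ji = 2 or 3), the diagram is a chain of 3 nodes with single edges (A_3). One simple-root ordering that puts it in standard form is (alpha_1, alpha_3, alpha_2). So the algebra is type A_3, i.e. sl(4).

A_3 (sl(4))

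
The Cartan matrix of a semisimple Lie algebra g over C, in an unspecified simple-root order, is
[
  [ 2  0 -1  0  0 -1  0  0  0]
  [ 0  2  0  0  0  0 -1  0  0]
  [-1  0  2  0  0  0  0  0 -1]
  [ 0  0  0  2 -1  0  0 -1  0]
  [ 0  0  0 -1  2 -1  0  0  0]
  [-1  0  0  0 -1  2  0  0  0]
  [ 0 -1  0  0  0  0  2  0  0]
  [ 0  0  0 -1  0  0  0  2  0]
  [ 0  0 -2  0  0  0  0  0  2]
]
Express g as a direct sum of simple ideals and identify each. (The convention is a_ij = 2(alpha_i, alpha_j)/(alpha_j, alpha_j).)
The diagram associated to this matrix has two connected components: the simple roots {alpha_2, alpha_7} form a chain of 2 nodes with single edges (A_2), and {alpha_1, alpha_3, alpha_4, alpha_5, alpha_6, alpha_8, alpha_9} form a chain of 7 nodes with a double edge at one end; the terminal node there is the unique long simple root (C_7). A semisimple Lie algebra decomposes uniquely as the direct sum of simple ideals, one per connected component of its Dynkin diagram, so g ≅ A_2 ⊕ C_7 (dimension 8 + 105 = 113).

A2 + C7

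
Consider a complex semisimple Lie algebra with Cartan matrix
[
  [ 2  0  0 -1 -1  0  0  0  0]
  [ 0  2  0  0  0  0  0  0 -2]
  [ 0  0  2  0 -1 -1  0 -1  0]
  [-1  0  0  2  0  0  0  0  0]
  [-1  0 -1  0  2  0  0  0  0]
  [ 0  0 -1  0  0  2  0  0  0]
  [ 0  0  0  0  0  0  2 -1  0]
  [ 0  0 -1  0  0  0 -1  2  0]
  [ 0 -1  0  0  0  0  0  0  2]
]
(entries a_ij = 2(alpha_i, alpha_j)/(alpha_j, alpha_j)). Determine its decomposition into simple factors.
B_2 (so(5)) ⊕ E_7

The diagram associated to this matrix has two connected components: the simple roots {alpha_2, alpha_9} form a chain of 2 nodes with a double edge at one end; the terminal node there is the unique short simple root (B_2), and {alpha_1, alpha_3, alpha_4, alpha_5, alpha_6, alpha_7, alpha_8} form a chain of 6 nodes with one extra node attached to the third node from one end (E_7). A semisimple Lie algebra decomposes uniquely as the direct sum of simple ideals, one per connected component of its Dynkin diagram, so g ≅ B_2 ⊕ E_7 (dimension 10 + 133 = 143).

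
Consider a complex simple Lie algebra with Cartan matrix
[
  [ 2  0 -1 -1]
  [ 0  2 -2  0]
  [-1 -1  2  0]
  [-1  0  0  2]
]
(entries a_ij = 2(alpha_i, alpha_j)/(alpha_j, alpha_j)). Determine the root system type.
C4

The matrix has rank 4 with 2's on the diagonal. Reading the off-diagonal entries as Dynkin edges (a single edge where a_ij = a_ji = -1; a double or triple edge where a_ij * a_ji = 2 or 3), the diagram is a chain of 4 nodes with a double edge at one end; the terminal node there is the unique long simple root (C_4). One simple-root ordering that puts it in standard form is (alpha_4, alpha_1, alpha_3, alpha_2). So the algebra is type C_4, i.e. sp(8).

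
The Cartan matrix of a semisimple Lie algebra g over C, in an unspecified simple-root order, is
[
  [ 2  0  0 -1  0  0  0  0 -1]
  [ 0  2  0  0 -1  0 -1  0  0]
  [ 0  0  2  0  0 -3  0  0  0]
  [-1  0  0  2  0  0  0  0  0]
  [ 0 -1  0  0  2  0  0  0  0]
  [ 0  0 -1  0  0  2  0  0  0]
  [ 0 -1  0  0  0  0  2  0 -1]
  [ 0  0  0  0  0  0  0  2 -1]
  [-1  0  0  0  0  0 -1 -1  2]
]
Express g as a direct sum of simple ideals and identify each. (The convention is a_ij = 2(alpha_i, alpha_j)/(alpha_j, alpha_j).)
E7 ⊕ G2

The diagram associated to this matrix has two connected components: the simple roots {alpha_1, alpha_2, alpha_4, alpha_5, alpha_7, alpha_8, alpha_9} form a chain of 6 nodes with one extra node attached to the third node from one end (E_7), and {alpha_3, alpha_6} form two nodes joined by a triple edge (G_2). A semisimple Lie algebra decomposes uniquely as the direct sum of simple ideals, one per connected component of its Dynkin diagram, so g ≅ E_7 ⊕ G_2 (dimension 133 + 14 = 147).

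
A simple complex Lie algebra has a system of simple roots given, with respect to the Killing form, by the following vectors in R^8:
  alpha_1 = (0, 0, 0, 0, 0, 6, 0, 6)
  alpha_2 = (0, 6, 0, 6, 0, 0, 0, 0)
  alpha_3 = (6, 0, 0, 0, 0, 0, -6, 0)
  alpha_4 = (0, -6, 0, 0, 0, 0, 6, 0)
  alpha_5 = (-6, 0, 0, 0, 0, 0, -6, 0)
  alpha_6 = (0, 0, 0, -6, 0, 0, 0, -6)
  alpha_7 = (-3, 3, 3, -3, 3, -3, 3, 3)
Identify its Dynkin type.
Compute the Cartan integers a_ij = 2(alpha_i, alpha_j)/(alpha_j, alpha_j); the resulting 7x7 Cartan matrix is
[[2, 0, 0, 0, 0, -1, 0], [0, 2, 0, -1, 0, -1, 0], [0, 0, 2, -1, 0, 0, -1], [0, -1, -1, 2, -1, 0, 0], [0, 0, 0, -1, 2, 0, 0], [-1, -1, 0, 0, 0, 2, 0], [0, 0, -1, 0, 0, 0, 2]].
All simple roots have the same length, so the diagram is simply laced. The associated Dynkin diagram is a chain of 6 nodes with one extra node attached to the third node from one end (E_7), so the type is E_7.

type E_7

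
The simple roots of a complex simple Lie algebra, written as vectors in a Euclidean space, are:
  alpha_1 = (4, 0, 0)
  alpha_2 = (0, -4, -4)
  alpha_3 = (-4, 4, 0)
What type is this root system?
Compute the Cartan integers a_ij = 2(alpha_i, alpha_j)/(alpha_j, alpha_j); the resulting 3x3 Cartan matrix is
[[2, 0, -1], [0, 2, -1], [-2, -1, 2]].
The roots have two lengths (squared-length ratio 2:1); the short ones are alpha_{1}. The associated Dynkin diagram is a chain of 3 nodes with a double edge at one end; the terminal node there is the unique short simple root (B_3), so the type is B_3 (the algebra so(7)).

type B_3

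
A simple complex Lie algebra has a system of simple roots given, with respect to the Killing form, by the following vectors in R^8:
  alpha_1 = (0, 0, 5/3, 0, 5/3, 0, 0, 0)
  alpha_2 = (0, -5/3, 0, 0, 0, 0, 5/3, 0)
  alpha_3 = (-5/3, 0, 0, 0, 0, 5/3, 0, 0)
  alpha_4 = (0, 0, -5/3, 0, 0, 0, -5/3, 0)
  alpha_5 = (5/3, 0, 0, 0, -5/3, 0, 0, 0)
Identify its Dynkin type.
A_5 (sl(6))

Compute the Cartan integers a_ij = 2(alpha_i, alpha_j)/(alpha_j, alpha_j); the resulting 5x5 Cartan matrix is
[[2, 0, 0, -1, -1], [0, 2, 0, -1, 0], [0, 0, 2, 0, -1], [-1, -1, 0, 2, 0], [-1, 0, -1, 0, 2]].
All simple roots have the same length, so the diagram is simply laced. The associated Dynkin diagram is a chain of 5 nodes with single edges (A_5), so the type is A_5 (the algebra sl(6)).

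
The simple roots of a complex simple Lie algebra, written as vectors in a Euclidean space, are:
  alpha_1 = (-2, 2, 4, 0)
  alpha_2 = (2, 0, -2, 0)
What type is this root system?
type G_2

Compute the Cartan integers a_ij = 2(alpha_i, alpha_j)/(alpha_j, alpha_j); the resulting 2x2 Cartan matrix is
[[2, -3], [-1, 2]].
The roots have two lengths (squared-length ratio 3:1); the short ones are alpha_{2}. The associated Dynkin diagram is two nodes joined by a triple edge (G_2), so the type is G_2.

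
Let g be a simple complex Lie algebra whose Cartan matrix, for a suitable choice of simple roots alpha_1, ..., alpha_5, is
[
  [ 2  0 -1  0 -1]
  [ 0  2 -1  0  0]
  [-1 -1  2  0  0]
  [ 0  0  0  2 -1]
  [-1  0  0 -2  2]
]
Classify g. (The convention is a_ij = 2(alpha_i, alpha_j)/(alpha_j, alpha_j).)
B_5 (so(11))

The matrix has rank 5 with 2's on the diagonal. Reading the off-diagonal entries as Dynkin edges (a single edge where a_ij = a_ji = -1; a double or triple edge where a_ij * a_ji = 2 or 3), the diagram is a chain of 5 nodes with a double edge at one end; the terminal node there is the unique short simple root (B_5). One simple-root ordering that puts it in standard form is (alpha_2, alpha_3, alpha_1, alpha_5, alpha_4). So the algebra is type B_5, i.e. so(11).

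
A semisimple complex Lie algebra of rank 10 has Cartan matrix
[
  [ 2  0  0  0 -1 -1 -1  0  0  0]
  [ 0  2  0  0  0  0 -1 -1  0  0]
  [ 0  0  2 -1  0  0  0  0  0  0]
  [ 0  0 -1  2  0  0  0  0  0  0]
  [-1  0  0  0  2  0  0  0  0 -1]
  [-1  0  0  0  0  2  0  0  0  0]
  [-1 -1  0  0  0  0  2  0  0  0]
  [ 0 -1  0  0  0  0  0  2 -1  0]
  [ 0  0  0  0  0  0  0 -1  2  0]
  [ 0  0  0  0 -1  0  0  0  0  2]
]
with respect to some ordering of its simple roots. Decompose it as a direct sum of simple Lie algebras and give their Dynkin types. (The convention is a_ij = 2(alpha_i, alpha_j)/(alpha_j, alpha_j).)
A_2 ⊕ E_8

The diagram associated to this matrix has two connected components: the simple roots {alpha_3, alpha_4} form a chain of 2 nodes with single edges (A_2), and {alpha_1, alpha_2, alpha_5, alpha_6, alpha_7, alpha_8, alpha_9, alpha_10} form a chain of 7 nodes with one extra node attached to the third node from one end (E_8). A semisimple Lie algebra decomposes uniquely as the direct sum of simple ideals, one per connected component of its Dynkin diagram, so g ≅ A_2 ⊕ E_8 (dimension 8 + 248 = 256).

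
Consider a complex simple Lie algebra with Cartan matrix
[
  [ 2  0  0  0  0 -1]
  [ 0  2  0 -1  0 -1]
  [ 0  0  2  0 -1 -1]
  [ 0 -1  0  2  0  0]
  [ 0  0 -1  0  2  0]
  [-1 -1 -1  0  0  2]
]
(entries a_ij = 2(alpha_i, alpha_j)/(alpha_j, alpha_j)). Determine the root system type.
The matrix has rank 6 with 2's on the diagonal. Reading the off-diagonal entries as Dynkin edges (a single edge where a_ij = a_ji = -1; a double or triple edge where a_ij * a_ji = 2 or 3), the diagram is a chain of 5 nodes with one extra node attached to the third node from one end (E_6). One simple-root ordering that puts it in standard form is (alpha_4, alpha_1, alpha_2, alpha_6, alpha_3, alpha_5). So the algebra is type E_6.

E_6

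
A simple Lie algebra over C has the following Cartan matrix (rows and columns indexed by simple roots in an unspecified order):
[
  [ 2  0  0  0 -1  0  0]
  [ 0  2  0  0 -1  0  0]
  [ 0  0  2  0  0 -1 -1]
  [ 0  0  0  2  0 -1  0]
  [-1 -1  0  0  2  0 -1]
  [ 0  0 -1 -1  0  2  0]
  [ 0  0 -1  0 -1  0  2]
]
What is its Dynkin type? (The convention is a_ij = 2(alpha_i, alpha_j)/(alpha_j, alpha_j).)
The matrix has rank 7 with 2's on the diagonal. Reading the off-diagonal entries as Dynkin edges (a single edge where a_ij = a_ji = -1; a double or triple edge where a_ij * a_ji = 2 or 3), the diagram is a chain of 5 nodes with a fork of two nodes at one end (D_7). One simple-root ordering that puts it in standard form is (alpha_4, alpha_6, alpha_3, alpha_7, alpha_5, alpha_1, alpha_2). So the algebra is type D_7, i.e. so(14).

D7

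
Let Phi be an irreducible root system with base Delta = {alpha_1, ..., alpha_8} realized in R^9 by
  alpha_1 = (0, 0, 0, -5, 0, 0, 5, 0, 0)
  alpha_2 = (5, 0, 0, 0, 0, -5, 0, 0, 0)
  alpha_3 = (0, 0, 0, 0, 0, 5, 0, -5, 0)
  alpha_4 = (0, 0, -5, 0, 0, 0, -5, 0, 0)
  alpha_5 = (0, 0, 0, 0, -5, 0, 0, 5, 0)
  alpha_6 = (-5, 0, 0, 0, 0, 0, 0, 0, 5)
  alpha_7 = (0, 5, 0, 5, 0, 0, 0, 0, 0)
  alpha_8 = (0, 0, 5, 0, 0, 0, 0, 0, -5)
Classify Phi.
A8

Compute the Cartan integers a_ij = 2(alpha_i, alpha_j)/(alpha_j, alpha_j); the resulting 8x8 Cartan matrix is
[[2, 0, 0, -1, 0, 0, -1, 0], [0, 2, -1, 0, 0, -1, 0, 0], [0, -1, 2, 0, -1, 0, 0, 0], [-1, 0, 0, 2, 0, 0, 0, -1], [0, 0, -1, 0, 2, 0, 0, 0], [0, -1, 0, 0, 0, 2, 0, -1], [-1, 0, 0, 0, 0, 0, 2, 0], [0, 0, 0, -1, 0, -1, 0, 2]].
All simple roots have the same length, so the diagram is simply laced. The associated Dynkin diagram is a chain of 8 nodes with single edges (A_8), so the type is A_8 (the algebra sl(9)).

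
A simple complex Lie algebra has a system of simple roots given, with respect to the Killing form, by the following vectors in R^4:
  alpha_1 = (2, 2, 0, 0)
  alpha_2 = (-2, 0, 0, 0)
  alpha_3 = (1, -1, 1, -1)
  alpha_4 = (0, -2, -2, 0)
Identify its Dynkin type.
Compute the Cartan integers a_ij = 2(alpha_i, alpha_j)/(alpha_j, alpha_j); the resulting 4x4 Cartan matrix is
[[2, -2, 0, -1], [-1, 2, -1, 0], [0, -1, 2, 0], [-1, 0, 0, 2]].
The roots have two lengths (squared-length ratio 2:1); the short ones are alpha_{2,3}. The associated Dynkin diagram is a chain of 4 nodes with a double edge between the middle two (F_4), so the type is F_4.

type F_4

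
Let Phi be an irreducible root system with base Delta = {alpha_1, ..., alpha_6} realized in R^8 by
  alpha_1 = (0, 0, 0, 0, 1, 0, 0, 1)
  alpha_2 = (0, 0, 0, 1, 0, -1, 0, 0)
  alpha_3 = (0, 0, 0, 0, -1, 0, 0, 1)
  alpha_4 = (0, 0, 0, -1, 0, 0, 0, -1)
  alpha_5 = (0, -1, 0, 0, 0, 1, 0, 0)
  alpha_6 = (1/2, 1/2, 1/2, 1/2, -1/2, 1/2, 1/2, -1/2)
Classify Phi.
Compute the Cartan integers a_ij = 2(alpha_i, alpha_j)/(alpha_j, alpha_j); the resulting 6x6 Cartan matrix is
[[2, 0, 0, -1, 0, -1], [0, 2, 0, -1, -1, 0], [0, 0, 2, -1, 0, 0], [-1, -1, -1, 2, 0, 0], [0, -1, 0, 0, 2, 0], [-1, 0, 0, 0, 0, 2]].
All simple roots have the same length, so the diagram is simply laced. The associated Dynkin diagram is a chain of 5 nodes with one extra node attached to the third node from one end (E_6), so the type is E_6.

E_6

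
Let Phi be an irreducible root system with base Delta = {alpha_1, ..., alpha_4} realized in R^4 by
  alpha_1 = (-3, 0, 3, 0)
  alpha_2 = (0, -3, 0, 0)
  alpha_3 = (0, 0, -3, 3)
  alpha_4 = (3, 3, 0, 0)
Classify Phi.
B_4

Compute the Cartan integers a_ij = 2(alpha_i, alpha_j)/(alpha_j, alpha_j); the resulting 4x4 Cartan matrix is
[[2, 0, -1, -1], [0, 2, 0, -1], [-1, 0, 2, 0], [-1, -2, 0, 2]].
The roots have two lengths (squared-length ratio 2:1); the short ones are alpha_{2}. The associated Dynkin diagram is a chain of 4 nodes with a double edge at one end; the terminal node there is the unique short simple root (B_4), so the type is B_4 (the algebra so(9)).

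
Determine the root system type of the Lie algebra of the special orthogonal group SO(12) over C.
D_6 (so(12))

This is so(12) with 12 even, which has dimension 12(12-1)/2 = 66 and rank 12/2 = 6. In the classification of classical Lie algebras, the orthogonal algebra so(2n) in an even number of variables has type D_n; here n = 6, so the Dynkin diagram is a chain of 4 nodes with a fork of two nodes at one end (D_6). Hence the type is D_6.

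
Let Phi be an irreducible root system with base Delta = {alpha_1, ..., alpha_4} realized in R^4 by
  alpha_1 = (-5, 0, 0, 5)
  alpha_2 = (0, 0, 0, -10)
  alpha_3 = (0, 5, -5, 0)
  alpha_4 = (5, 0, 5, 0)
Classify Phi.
C_4

Compute the Cartan integers a_ij = 2(alpha_i, alpha_j)/(alpha_j, alpha_j); the resulting 4x4 Cartan matrix is
[[2, -1, 0, -1], [-2, 2, 0, 0], [0, 0, 2, -1], [-1, 0, -1, 2]].
The roots have two lengths (squared-length ratio 2:1); the short ones are alpha_{1,3,4}. The associated Dynkin diagram is a chain of 4 nodes with a double edge at one end; the terminal node there is the unique long simple root (C_4), so the type is C_4 (the algebra sp(8)).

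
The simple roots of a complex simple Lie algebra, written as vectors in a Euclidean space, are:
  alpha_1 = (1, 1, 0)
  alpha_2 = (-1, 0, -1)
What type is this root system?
Compute the Cartan integers a_ij = 2(alpha_i, alpha_j)/(alpha_j, alpha_j); the resulting 2x2 Cartan matrix is
[[2, -1], [-1, 2]].
All simple roots have the same length, so the diagram is simply laced. The associated Dynkin diagram is a chain of 2 nodes with single edges (A_2), so the type is A_2 (the algebra sl(3)).

A_2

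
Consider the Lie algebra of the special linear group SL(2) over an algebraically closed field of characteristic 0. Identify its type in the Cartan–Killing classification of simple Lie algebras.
This is sl(2), which has dimension 2^2 - 1 = 3 and rank 2 - 1 = 1 (a Cartan subalgebra is the diagonal traceless matrices). In the classification of classical Lie algebras, the special linear algebra sl(n+1) has type A_n; here n = 1, so the Dynkin diagram is a chain of 1 nodes with single edges (A_1). Hence the type is A_1.

A1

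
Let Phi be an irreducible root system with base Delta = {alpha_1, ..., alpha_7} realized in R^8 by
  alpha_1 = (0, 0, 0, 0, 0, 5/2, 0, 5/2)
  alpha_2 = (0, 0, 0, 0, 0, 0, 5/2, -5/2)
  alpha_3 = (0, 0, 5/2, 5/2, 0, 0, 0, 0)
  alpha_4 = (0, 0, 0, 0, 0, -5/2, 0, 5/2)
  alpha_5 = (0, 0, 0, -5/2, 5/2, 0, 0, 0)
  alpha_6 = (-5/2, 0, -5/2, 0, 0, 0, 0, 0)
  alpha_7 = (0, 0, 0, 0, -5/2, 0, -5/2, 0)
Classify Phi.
D_7

Compute the Cartan integers a_ij = 2(alpha_i, alpha_j)/(alpha_j, alpha_j); the resulting 7x7 Cartan matrix is
[[2, -1, 0, 0, 0, 0, 0], [-1, 2, 0, -1, 0, 0, -1], [0, 0, 2, 0, -1, -1, 0], [0, -1, 0, 2, 0, 0, 0], [0, 0, -1, 0, 2, 0, -1], [0, 0, -1, 0, 0, 2, 0], [0, -1, 0, 0, -1, 0, 2]].
All simple roots have the same length, so the diagram is simply laced. The associated Dynkin diagram is a chain of 5 nodes with a fork of two nodes at one end (D_7), so the type is D_7 (the algebra so(14)).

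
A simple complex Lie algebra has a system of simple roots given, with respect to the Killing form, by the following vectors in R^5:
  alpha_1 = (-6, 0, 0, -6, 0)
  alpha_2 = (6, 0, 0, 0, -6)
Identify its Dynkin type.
Compute the Cartan integers a_ij = 2(alpha_i, alpha_j)/(alpha_j, alpha_j); the resulting 2x2 Cartan matrix is
[[2, -1], [-1, 2]].
All simple roots have the same length, so the diagram is simply laced. The associated Dynkin diagram is a chain of 2 nodes with single edges (A_2), so the type is A_2 (the algebra sl(3)).

A_2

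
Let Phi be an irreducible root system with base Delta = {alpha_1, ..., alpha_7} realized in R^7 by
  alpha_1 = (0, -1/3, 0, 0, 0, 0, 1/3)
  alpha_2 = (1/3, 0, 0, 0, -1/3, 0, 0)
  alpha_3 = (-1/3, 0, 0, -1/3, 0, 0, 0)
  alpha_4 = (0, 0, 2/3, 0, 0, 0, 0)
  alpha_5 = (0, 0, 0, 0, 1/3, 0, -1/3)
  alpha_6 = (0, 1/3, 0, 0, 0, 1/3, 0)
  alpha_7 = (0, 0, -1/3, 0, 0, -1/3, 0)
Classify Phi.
C_7 (sp(14))

Compute the Cartan integers a_ij = 2(alpha_i, alpha_j)/(alpha_j, alpha_j); the resulting 7x7 Cartan matrix is
[[2, 0, 0, 0, -1, -1, 0], [0, 2, -1, 0, -1, 0, 0], [0, -1, 2, 0, 0, 0, 0], [0, 0, 0, 2, 0, 0, -2], [-1, -1, 0, 0, 2, 0, 0], [-1, 0, 0, 0, 0, 2, -1], [0, 0, 0, -1, 0, -1, 2]].
The roots have two lengths (squared-length ratio 2:1); the short ones are alpha_{1,2,3,5,6,7}. The associated Dynkin diagram is a chain of 7 nodes with a double edge at one end; the terminal node there is the unique long simple root (C_7), so the type is C_7 (the algebra sp(14)).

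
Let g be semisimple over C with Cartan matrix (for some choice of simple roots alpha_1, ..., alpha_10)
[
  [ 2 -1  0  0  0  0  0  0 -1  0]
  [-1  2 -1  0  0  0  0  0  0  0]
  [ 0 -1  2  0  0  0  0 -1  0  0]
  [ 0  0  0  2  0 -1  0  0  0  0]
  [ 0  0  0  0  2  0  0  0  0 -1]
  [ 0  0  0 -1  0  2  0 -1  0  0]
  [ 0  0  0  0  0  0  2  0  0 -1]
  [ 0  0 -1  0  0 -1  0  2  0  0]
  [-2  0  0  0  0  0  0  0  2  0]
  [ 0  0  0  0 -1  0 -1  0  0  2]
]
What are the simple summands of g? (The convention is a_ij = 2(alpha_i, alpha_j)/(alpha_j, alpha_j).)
type A_3 + type C_7

The diagram associated to this matrix has two connected components: the simple roots {alpha_5, alpha_7, alpha_10} form a chain of 3 nodes with single edges (A_3), and {alpha_1, alpha_2, alpha_3, alpha_4, alpha_6, alpha_8, alpha_9} form a chain of 7 nodes with a double edge at one end; the terminal node there is the unique long simple root (C_7). A semisimple Lie algebra decomposes uniquely as the direct sum of simple ideals, one per connected component of its Dynkin diagram, so g ≅ A_3 ⊕ C_7 (dimension 15 + 105 = 120).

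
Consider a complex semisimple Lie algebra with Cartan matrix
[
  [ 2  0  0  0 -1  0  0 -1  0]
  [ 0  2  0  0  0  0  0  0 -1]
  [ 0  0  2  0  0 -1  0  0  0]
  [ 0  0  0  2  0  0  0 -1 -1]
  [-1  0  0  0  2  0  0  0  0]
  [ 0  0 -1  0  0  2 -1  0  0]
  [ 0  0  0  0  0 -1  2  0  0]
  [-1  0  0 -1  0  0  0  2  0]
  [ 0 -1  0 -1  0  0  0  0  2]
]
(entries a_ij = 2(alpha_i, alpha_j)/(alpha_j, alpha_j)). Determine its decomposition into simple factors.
The diagram associated to this matrix has two connected components: the simple roots {alpha_3, alpha_6, alpha_7} form a chain of 3 nodes with single edges (A_3), and {alpha_1, alpha_2, alpha_4, alpha_5, alpha_8, alpha_9} form a chain of 6 nodes with single edges (A_6). A semisimple Lie algebra decomposes uniquely as the direct sum of simple ideals, one per connected component of its Dynkin diagram, so g ≅ A_3 ⊕ A_6 (dimension 15 + 48 = 63).

A_3 ⊕ A_6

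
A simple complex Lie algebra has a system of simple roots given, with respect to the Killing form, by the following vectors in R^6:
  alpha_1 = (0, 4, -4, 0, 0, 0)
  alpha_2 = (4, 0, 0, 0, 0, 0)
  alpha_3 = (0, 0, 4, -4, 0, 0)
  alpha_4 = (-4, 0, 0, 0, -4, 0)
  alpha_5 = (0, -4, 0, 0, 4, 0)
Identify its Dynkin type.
B5

Compute the Cartan integers a_ij = 2(alpha_i, alpha_j)/(alpha_j, alpha_j); the resulting 5x5 Cartan matrix is
[[2, 0, -1, 0, -1], [0, 2, 0, -1, 0], [-1, 0, 2, 0, 0], [0, -2, 0, 2, -1], [-1, 0, 0, -1, 2]].
The roots have two lengths (squared-length ratio 2:1); the short ones are alpha_{2}. The associated Dynkin diagram is a chain of 5 nodes with a double edge at one end; the terminal node there is the unique short simple root (B_5), so the type is B_5 (the algebra so(11)).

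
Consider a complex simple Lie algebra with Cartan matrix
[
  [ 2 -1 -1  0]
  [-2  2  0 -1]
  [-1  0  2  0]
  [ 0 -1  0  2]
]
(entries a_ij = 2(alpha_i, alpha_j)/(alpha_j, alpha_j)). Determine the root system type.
F_4

The matrix has rank 4 with 2's on the diagonal. Reading the off-diagonal entries as Dynkin edges (a single edge where a_ij = a_ji = -1; a double or triple edge where a_ij * a_ji = 2 or 3), the diagram is a chain of 4 nodes with a double edge between the middle two (F_4). One simple-root ordering that puts it in standard form is (alpha_4, alpha_2, alpha_1, alpha_3). So the algebra is type F_4.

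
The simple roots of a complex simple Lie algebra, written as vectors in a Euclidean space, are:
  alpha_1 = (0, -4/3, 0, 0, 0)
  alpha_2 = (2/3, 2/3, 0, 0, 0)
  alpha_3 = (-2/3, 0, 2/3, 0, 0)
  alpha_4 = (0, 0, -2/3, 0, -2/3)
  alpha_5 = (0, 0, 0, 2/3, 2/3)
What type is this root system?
Compute the Cartan integers a_ij = 2(alpha_i, alpha_j)/(alpha_j, alpha_j); the resulting 5x5 Cartan matrix is
[[2, -2, 0, 0, 0], [-1, 2, -1, 0, 0], [0, -1, 2, -1, 0], [0, 0, -1, 2, -1], [0, 0, 0, -1, 2]].
The roots have two lengths (squared-length ratio 2:1); the short ones are alpha_{2,3,4,5}. The associated Dynkin diagram is a chain of 5 nodes with a double edge at one end; the terminal node there is the unique long simple root (C_5), so the type is C_5 (the algebra sp(10)).

C5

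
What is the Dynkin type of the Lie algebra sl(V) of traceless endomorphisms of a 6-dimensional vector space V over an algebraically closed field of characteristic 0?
A_5

This is sl(6), which has dimension 6^2 - 1 = 35 and rank 6 - 1 = 5 (a Cartan subalgebra is the diagonal traceless matrices). In the classification of classical Lie algebras, the special linear algebra sl(n+1) has type A_n; here n = 5, so the Dynkin diagram is a chain of 5 nodes with single edges (A_5). Hence the type is A_5.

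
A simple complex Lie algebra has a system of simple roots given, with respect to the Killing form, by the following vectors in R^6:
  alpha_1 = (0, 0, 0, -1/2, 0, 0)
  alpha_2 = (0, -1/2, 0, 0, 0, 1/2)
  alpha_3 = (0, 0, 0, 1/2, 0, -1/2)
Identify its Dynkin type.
Compute the Cartan integers a_ij = 2(alpha_i, alpha_j)/(alpha_j, alpha_j); the resulting 3x3 Cartan matrix is
[[2, 0, -1], [0, 2, -1], [-2, -1, 2]].
The roots have two lengths (squared-length ratio 2:1); the short ones are alpha_{1}. The associated Dynkin diagram is a chain of 3 nodes with a double edge at one end; the terminal node there is the unique short simple root (B_3), so the type is B_3 (the algebra so(7)).

B_3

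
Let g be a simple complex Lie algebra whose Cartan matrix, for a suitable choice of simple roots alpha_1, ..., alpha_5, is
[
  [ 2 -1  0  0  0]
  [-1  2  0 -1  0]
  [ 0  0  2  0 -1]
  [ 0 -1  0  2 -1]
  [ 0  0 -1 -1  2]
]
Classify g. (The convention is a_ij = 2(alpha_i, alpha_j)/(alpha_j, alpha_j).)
A_5

The matrix has rank 5 with 2's on the diagonal. Reading the off-diagonal entries as Dynkin edges (a single edge where a_ij = a_ji = -1; a double or triple edge where a_ij * a_ji = 2 or 3), the diagram is a chain of 5 nodes with single edges (A_5). One simple-root ordering that puts it in standard form is (alpha_1, alpha_2, alpha_4, alpha_5, alpha_3). So the algebra is type A_5, i.e. sl(6).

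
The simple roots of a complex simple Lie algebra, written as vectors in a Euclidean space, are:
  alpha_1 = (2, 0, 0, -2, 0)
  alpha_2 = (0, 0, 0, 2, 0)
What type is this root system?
Compute the Cartan integers a_ij = 2(alpha_i, alpha_j)/(alpha_j, alpha_j); the resulting 2x2 Cartan matrix is
[[2, -2], [-1, 2]].
The roots have two lengths (squared-length ratio 2:1); the short ones are alpha_{2}. The associated Dynkin diagram is a chain of 2 nodes with a double edge at one end; the terminal node there is the unique short simple root (B_2), so the type is B_2 (the algebra so(5)).

B_2 (so(5))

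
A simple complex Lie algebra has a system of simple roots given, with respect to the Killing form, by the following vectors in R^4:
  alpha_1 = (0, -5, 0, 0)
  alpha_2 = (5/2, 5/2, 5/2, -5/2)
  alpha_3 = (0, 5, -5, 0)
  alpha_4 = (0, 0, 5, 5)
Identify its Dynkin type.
Compute the Cartan integers a_ij = 2(alpha_i, alpha_j)/(alpha_j, alpha_j); the resulting 4x4 Cartan matrix is
[[2, -1, -1, 0], [-1, 2, 0, 0], [-2, 0, 2, -1], [0, 0, -1, 2]].
The roots have two lengths (squared-length ratio 2:1); the short ones are alpha_{1,2}. The associated Dynkin diagram is a chain of 4 nodes with a double edge between the middle two (F_4), so the type is F_4.

F_4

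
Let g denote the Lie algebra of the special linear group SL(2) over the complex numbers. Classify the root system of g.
A_1 (sl(2))

This is sl(2), which has dimension 2^2 - 1 = 3 and rank 2 - 1 = 1 (a Cartan subalgebra is the diagonal traceless matrices). In the classification of classical Lie algebras, the special linear algebra sl(n+1) has type A_n; here n = 1, so the Dynkin diagram is a chain of 1 nodes with single edges (A_1). Hence the type is A_1.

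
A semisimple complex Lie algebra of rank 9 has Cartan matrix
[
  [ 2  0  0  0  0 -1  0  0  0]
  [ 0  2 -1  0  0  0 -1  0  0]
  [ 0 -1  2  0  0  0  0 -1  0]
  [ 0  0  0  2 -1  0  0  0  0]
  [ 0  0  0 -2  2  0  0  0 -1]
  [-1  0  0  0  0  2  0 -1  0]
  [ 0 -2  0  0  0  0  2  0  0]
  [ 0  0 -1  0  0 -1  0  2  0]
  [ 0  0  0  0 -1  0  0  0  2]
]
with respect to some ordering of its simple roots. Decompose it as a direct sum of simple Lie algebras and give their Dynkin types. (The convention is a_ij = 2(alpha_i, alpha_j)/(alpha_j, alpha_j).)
B3 ⊕ C6

The diagram associated to this matrix has two connected components: the simple roots {alpha_4, alpha_5, alpha_9} form a chain of 3 nodes with a double edge at one end; the terminal node there is the unique short simple root (B_3), and {alpha_1, alpha_2, alpha_3, alpha_6, alpha_7, alpha_8} form a chain of 6 nodes with a double edge at one end; the terminal node there is the unique long simple root (C_6). A semisimple Lie algebra decomposes uniquely as the direct sum of simple ideals, one per connected component of its Dynkin diagram, so g ≅ B_3 ⊕ C_6 (dimension 21 + 78 = 99).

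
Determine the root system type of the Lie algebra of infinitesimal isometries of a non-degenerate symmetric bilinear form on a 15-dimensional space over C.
B7

This is so(15) with 15 odd, which has dimension 15(15-1)/2 = 105 and rank (15-1)/2 = 7. In the classification of classical Lie algebras, the orthogonal algebra so(2n+1) in an odd number of variables has type B_n; here n = 7, so the Dynkin diagram is a chain of 7 nodes with a double edge at one end; the terminal node there is the unique short simple root (B_7). Hence the type is B_7.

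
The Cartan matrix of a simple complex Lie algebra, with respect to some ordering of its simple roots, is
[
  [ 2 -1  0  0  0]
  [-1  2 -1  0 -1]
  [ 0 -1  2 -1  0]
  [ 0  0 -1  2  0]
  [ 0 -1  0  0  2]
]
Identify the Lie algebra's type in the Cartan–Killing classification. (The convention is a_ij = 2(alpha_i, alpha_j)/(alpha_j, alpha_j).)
The matrix has rank 5 with 2's on the diagonal. Reading the off-diagonal entries as Dynkin edges (a single edge where a_ij = a_ji = -1; a double or triple edge where a_ij * a_ji = 2 or 3), the diagram is a chain of 3 nodes with a fork of two nodes at one end (D_5). One simple-root ordering that puts it in standard form is (alpha_4, alpha_3, alpha_2, alpha_5, alpha_1). So the algebra is type D_5, i.e. so(10).

D_5 (so(10))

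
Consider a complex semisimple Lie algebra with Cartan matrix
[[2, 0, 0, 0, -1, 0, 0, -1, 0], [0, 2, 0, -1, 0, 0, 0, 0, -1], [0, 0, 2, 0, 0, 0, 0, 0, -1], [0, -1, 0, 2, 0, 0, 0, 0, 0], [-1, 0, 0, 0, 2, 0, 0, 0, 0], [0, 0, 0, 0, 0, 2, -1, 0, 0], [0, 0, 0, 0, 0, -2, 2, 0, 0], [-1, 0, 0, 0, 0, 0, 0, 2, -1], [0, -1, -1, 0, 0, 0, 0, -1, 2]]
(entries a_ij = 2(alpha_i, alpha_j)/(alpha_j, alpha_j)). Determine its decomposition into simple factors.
The diagram associated to this matrix has two connected components: the simple roots {alpha_6, alpha_7} form a chain of 2 nodes with a double edge at one end; the terminal node there is the unique short simple root (B_2), and {alpha_1, alpha_2, alpha_3, alpha_4, alpha_5, alpha_8, alpha_9} form a chain of 6 nodes with one extra node attached to the third node from one end (E_7). A semisimple Lie algebra decomposes uniquely as the direct sum of simple ideals, one per connected component of its Dynkin diagram, so g ≅ B_2 ⊕ E_7 (dimension 10 + 133 = 143).

B_2 ⊕ E_7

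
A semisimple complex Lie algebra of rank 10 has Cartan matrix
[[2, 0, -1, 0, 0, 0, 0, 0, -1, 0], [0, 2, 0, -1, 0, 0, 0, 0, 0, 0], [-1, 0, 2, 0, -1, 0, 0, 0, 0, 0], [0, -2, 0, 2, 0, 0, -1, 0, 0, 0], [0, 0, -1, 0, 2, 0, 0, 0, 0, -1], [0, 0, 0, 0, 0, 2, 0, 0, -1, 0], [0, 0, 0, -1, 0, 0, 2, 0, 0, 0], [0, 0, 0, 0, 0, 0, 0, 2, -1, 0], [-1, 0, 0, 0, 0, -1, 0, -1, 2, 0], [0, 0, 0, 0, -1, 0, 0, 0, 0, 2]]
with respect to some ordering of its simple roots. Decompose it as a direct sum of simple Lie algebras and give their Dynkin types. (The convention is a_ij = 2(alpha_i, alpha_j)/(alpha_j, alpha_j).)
B3 ⊕ D7

The diagram associated to this matrix has two connected components: the simple roots {alpha_2, alpha_4, alpha_7} form a chain of 3 nodes with a double edge at one end; the terminal node there is the unique short simple root (B_3), and {alpha_1, alpha_3, alpha_5, alpha_6, alpha_8, alpha_9, alpha_10} form a chain of 5 nodes with a fork of two nodes at one end (D_7). A semisimple Lie algebra decomposes uniquely as the direct sum of simple ideals, one per connected component of its Dynkin diagram, so g ≅ B_3 ⊕ D_7 (dimension 21 + 91 = 112).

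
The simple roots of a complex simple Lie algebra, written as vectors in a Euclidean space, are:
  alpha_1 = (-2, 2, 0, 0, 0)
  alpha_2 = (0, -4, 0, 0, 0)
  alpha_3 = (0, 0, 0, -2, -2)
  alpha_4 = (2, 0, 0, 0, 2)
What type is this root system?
Compute the Cartan integers a_ij = 2(alpha_i, alpha_j)/(alpha_j, alpha_j); the resulting 4x4 Cartan matrix is
[[2, -1, 0, -1], [-2, 2, 0, 0], [0, 0, 2, -1], [-1, 0, -1, 2]].
The roots have two lengths (squared-length ratio 2:1); the short ones are alpha_{1,3,4}. The associated Dynkin diagram is a chain of 4 nodes with a double edge at one end; the terminal node there is the unique long simple root (C_4), so the type is C_4 (the algebra sp(8)).

C4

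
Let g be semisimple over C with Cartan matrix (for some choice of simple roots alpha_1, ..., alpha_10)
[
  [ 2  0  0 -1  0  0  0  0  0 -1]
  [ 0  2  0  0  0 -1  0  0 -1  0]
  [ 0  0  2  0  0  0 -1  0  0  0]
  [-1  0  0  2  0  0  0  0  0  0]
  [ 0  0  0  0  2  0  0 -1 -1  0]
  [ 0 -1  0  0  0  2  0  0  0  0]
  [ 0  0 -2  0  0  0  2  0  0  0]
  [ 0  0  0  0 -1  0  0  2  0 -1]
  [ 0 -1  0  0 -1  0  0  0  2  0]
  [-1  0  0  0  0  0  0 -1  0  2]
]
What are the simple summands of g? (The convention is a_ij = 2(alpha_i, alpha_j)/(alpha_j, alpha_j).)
A8 + B2

The diagram associated to this matrix has two connected components: the simple roots {alpha_1, alpha_2, alpha_4, alpha_5, alpha_6, alpha_8, alpha_9, alpha_10} form a chain of 8 nodes with single edges (A_8), and {alpha_3, alpha_7} form a chain of 2 nodes with a double edge at one end; the terminal node there is the unique short simple root (B_2). A semisimple Lie algebra decomposes uniquely as the direct sum of simple ideals, one per connected component of its Dynkin diagram, so g ≅ A_8 ⊕ B_2 (dimension 80 + 10 = 90).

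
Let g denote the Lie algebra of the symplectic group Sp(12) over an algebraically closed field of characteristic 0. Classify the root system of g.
This is sp(12), which has dimension 12(12+1)/2 = 78 and rank 12/2 = 6. In the classification of classical Lie algebras, the symplectic algebra sp(2n) has type C_n; here n = 6, so the Dynkin diagram is a chain of 6 nodes with a double edge at one end; the terminal node there is the unique long simple root (C_6). Hence the type is C_6.

type C_6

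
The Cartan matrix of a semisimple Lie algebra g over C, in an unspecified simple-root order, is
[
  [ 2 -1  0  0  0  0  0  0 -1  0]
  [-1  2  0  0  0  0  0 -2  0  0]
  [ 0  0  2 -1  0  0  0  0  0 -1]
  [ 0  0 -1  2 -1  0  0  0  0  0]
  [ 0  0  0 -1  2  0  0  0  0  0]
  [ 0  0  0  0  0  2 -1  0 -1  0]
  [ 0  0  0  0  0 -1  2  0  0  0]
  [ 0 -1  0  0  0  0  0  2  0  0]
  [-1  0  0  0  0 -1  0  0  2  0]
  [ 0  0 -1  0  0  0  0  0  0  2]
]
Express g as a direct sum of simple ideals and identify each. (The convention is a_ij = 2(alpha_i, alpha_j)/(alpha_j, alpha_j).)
The diagram associated to this matrix has two connected components: the simple roots {alpha_3, alpha_4, alpha_5, alpha_10} form a chain of 4 nodes with single edges (A_4), and {alpha_1, alpha_2, alpha_6, alpha_7, alpha_8, alpha_9} form a chain of 6 nodes with a double edge at one end; the terminal node there is the unique short simple root (B_6). A semisimple Lie algebra decomposes uniquely as the direct sum of simple ideals, one per connected component of its Dynkin diagram, so g ≅ A_4 ⊕ B_6 (dimension 24 + 78 = 102).

A_4 (sl(5)) + B_6 (so(13))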